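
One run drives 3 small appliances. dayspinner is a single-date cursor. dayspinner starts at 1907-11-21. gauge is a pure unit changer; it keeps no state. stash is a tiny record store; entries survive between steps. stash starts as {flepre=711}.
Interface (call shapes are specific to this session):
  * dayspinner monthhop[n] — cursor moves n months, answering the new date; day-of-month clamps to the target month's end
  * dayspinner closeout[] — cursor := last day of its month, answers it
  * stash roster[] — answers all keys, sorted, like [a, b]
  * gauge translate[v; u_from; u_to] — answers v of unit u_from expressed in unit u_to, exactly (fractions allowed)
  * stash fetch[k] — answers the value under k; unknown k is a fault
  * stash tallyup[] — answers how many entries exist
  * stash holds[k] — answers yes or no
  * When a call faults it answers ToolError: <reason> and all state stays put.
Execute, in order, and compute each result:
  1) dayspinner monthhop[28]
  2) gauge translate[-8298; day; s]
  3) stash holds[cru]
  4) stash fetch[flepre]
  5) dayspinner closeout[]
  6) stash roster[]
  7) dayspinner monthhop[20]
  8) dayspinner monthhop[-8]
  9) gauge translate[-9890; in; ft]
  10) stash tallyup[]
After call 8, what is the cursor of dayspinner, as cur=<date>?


Answer: cur=1911-03-30

Derivation:
I use dayspinner monthhop(28), — result: 1910-03-21.
Now I run gauge translate(-8298, day, s), and see -716947200.
Invoking stash holds(cru), and get no.
Next I call stash fetch(flepre), and see 711.
I call dayspinner closeout, giving 1910-03-31.
Invoking stash roster, and see [flepre].
Then dayspinner monthhop(20), and get 1911-11-30.
I invoke dayspinner monthhop(-8), and observe 1911-03-30.
Invoking gauge translate(-9890, in, ft), and get -4945/6.
Calling stash tallyup: 1.


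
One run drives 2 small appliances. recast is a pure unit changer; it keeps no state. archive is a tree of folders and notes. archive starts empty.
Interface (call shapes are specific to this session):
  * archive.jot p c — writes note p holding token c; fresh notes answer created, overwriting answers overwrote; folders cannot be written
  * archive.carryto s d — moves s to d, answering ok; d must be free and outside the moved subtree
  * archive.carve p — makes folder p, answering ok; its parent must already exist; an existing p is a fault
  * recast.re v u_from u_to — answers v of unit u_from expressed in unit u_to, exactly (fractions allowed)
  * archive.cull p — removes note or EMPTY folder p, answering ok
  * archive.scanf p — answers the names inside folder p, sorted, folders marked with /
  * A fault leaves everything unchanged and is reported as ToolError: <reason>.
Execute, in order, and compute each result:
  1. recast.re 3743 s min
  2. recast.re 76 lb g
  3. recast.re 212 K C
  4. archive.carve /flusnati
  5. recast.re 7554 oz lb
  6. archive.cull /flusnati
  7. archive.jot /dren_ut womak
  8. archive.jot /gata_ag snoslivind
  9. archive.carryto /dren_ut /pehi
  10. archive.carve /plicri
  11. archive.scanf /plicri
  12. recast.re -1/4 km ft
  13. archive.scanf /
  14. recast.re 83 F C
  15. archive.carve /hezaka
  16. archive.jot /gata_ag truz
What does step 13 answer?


CALL re[v→3743; u_from→s; u_to→min]
RET  3743/60
CALL re[v→76; u_from→lb; u_to→g]
RET  861825503/25000
CALL re[v→212; u_from→K; u_to→C]
RET  -1223/20
CALL carve[p→/flusnati]
RET  ok
CALL re[v→7554; u_from→oz; u_to→lb]
RET  3777/8
CALL cull[p→/flusnati]
RET  ok
CALL jot[p→/dren_ut; c→womak]
RET  created
CALL jot[p→/gata_ag; c→snoslivind]
RET  created
CALL carryto[s→/dren_ut; d→/pehi]
RET  ok
CALL carve[p→/plicri]
RET  ok
CALL scanf[p→/plicri]
RET  []
CALL re[v→-1/4; u_from→km; u_to→ft]
RET  -312500/381
CALL scanf[p→/]
RET  [gata_ag, pehi, plicri/]
CALL re[v→83; u_from→F; u_to→C]
RET  85/3
CALL carve[p→/hezaka]
RET  ok
CALL jot[p→/gata_ag; c→truz]
RET  overwrote

Answer: [gata_ag, pehi, plicri/]


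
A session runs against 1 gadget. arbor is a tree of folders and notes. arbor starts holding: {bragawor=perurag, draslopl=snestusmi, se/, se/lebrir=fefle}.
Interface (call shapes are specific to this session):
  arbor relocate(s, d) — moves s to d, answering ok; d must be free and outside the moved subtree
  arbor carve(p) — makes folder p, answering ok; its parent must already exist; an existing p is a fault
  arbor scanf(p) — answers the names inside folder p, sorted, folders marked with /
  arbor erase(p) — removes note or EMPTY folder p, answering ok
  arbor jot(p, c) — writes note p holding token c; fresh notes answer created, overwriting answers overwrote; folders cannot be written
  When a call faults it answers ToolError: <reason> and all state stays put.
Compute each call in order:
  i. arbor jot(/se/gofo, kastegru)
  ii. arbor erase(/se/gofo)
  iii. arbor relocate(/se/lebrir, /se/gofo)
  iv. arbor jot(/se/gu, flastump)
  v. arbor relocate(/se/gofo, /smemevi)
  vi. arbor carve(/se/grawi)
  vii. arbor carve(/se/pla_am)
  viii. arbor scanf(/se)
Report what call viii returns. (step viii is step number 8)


~$ arbor jot /se/gofo kastegru
= created
~$ arbor erase /se/gofo
= ok
~$ arbor relocate /se/lebrir /se/gofo
= ok
~$ arbor jot /se/gu flastump
= created
~$ arbor relocate /se/gofo /smemevi
= ok
~$ arbor carve /se/grawi
= ok
~$ arbor carve /se/pla_am
= ok
~$ arbor scanf /se
= [grawi/, gu, pla_am/]

Answer: [grawi/, gu, pla_am/]


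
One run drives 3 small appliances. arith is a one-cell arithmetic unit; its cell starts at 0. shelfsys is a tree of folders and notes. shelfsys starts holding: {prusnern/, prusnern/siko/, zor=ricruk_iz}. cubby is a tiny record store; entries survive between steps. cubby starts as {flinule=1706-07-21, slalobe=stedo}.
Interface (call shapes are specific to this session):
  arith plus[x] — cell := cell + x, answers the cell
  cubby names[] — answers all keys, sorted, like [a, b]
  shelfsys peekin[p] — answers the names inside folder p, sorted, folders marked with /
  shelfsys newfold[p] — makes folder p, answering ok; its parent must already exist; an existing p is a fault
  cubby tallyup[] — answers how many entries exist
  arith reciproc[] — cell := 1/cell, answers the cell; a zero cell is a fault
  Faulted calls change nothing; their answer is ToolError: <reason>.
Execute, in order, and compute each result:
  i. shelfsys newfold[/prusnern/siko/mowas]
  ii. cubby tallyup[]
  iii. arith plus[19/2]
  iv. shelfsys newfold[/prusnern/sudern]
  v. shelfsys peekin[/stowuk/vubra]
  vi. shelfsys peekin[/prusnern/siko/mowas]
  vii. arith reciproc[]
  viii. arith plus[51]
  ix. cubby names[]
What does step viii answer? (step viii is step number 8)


~$ shelfsys newfold p='/prusnern/siko/mowas'
  ok
~$ cubby tallyup
  2
~$ arith plus x='19/2'
  19/2
~$ shelfsys newfold p='/prusnern/sudern'
  ok
~$ shelfsys peekin p='/stowuk/vubra'
  ToolError: not found
~$ shelfsys peekin p='/prusnern/siko/mowas'
  []
~$ arith reciproc
  2/19
~$ arith plus x='51'
  971/19
~$ cubby names
  [flinule, slalobe]

Answer: 971/19


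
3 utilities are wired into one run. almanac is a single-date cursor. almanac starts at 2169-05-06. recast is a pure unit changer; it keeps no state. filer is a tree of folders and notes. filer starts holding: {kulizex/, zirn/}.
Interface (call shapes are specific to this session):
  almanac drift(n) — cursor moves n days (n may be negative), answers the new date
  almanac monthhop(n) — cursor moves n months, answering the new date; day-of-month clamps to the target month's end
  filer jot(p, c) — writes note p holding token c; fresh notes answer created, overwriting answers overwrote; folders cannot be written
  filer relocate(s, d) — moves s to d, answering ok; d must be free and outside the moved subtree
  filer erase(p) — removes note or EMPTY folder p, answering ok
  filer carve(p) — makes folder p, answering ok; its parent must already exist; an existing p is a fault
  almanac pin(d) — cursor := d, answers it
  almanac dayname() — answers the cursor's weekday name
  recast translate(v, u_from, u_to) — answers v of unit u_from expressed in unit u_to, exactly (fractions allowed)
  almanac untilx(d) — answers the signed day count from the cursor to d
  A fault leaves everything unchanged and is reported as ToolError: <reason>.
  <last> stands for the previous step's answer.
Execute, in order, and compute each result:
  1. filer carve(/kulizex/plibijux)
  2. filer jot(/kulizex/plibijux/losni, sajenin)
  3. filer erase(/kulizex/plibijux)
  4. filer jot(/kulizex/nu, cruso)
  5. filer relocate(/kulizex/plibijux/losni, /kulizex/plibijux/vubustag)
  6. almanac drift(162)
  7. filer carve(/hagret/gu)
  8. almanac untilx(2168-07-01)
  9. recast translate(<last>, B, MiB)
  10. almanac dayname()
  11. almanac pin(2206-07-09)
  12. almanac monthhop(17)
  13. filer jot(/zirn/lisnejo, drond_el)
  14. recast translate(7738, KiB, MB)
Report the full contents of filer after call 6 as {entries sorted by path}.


==> filer carve(/kulizex/plibijux)
<== ok
==> filer jot(/kulizex/plibijux/losni, sajenin)
<== created
==> filer erase(/kulizex/plibijux)
<== ToolError: not empty
==> filer jot(/kulizex/nu, cruso)
<== created
==> filer relocate(/kulizex/plibijux/losni, /kulizex/plibijux/vubustag)
<== ok
==> almanac drift(162)
<== 2169-10-15
==> filer carve(/hagret/gu)
<== ToolError: no parent
==> almanac untilx(2168-07-01)
<== -471
==> recast translate(<last>, B, MiB)
<== -471/1048576
==> almanac dayname()
<== Sunday
==> almanac pin(2206-07-09)
<== 2206-07-09
==> almanac monthhop(17)
<== 2207-12-09
==> filer jot(/zirn/lisnejo, drond_el)
<== created
==> recast translate(7738, KiB, MB)
<== 123808/15625

Answer: {kulizex/, kulizex/nu=cruso, kulizex/plibijux/, kulizex/plibijux/vubustag=sajenin, zirn/}


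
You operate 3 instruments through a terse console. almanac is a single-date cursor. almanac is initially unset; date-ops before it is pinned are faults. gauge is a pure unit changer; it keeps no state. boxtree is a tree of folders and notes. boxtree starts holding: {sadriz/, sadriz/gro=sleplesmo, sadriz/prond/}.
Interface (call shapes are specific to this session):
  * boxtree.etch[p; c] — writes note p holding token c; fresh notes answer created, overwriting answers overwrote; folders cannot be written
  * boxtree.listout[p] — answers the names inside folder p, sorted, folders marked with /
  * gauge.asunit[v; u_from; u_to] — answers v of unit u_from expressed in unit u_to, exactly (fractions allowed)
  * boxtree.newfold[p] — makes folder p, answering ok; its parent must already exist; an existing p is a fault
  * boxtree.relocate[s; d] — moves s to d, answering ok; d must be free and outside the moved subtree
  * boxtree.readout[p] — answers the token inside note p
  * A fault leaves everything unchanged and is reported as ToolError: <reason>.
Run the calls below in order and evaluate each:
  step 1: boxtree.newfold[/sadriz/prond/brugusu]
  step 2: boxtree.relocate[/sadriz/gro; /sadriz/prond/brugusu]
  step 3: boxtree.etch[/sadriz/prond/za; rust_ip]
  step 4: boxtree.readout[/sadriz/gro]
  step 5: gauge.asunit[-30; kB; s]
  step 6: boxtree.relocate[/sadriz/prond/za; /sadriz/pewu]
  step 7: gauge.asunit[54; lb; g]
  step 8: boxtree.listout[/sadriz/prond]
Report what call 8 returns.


Do: boxtree.newfold[p=/sadriz/prond/brugusu]
See: ok
Do: boxtree.relocate[s=/sadriz/gro; d=/sadriz/prond/brugusu]
See: ToolError: exists
Do: boxtree.etch[p=/sadriz/prond/za; c=rust_ip]
See: created
Do: boxtree.readout[p=/sadriz/gro]
See: sleplesmo
Do: gauge.asunit[v=-30; u_from=kB; u_to=s]
See: ToolError: incompatible units
Do: boxtree.relocate[s=/sadriz/prond/za; d=/sadriz/pewu]
See: ok
Do: gauge.asunit[v=54; u_from=lb; u_to=g]
See: 1224699399/50000
Do: boxtree.listout[p=/sadriz/prond]
See: [brugusu/]

Answer: [brugusu/]


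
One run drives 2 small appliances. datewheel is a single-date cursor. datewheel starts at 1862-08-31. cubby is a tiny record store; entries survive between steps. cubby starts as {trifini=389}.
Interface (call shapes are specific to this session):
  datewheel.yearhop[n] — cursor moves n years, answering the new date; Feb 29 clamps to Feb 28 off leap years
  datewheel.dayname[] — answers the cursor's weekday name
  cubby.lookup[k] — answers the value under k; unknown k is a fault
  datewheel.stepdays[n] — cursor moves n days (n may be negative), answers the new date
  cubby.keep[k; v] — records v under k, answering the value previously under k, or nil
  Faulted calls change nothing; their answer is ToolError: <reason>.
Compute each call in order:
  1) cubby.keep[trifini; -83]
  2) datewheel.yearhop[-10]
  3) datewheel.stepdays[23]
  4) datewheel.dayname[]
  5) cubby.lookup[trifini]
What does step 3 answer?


% 1. keep(k='trifini', v='-83') : 389
% 2. yearhop(n='-10') : 1852-08-31
% 3. stepdays(n='23') : 1852-09-23
% 4. dayname() : Thursday
% 5. lookup(k='trifini') : -83

Answer: 1852-09-23


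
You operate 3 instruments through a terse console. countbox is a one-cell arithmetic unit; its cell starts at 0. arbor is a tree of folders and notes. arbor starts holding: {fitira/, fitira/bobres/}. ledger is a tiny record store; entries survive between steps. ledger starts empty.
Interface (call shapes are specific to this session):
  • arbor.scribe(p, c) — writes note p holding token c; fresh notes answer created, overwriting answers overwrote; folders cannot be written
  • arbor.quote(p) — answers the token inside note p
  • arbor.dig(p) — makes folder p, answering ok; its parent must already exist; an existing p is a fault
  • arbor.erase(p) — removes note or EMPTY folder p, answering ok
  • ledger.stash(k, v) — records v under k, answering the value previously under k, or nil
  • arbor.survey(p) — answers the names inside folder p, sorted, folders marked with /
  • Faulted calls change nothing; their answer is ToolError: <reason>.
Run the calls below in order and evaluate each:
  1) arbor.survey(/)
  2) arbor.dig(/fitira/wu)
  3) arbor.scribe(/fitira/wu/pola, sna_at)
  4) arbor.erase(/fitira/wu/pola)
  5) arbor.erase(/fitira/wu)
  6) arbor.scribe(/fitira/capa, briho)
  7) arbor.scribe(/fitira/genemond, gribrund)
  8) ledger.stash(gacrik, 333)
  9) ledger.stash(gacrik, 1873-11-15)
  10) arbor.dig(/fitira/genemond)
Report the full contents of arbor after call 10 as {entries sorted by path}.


Answer: {fitira/, fitira/bobres/, fitira/capa=briho, fitira/genemond=gribrund}

Derivation:
! 1. arbor.survey(p='/') ~> [fitira/]
! 2. arbor.dig(p='/fitira/wu') ~> ok
! 3. arbor.scribe(p='/fitira/wu/pola', c='sna_at') ~> created
! 4. arbor.erase(p='/fitira/wu/pola') ~> ok
! 5. arbor.erase(p='/fitira/wu') ~> ok
! 6. arbor.scribe(p='/fitira/capa', c='briho') ~> created
! 7. arbor.scribe(p='/fitira/genemond', c='gribrund') ~> created
! 8. ledger.stash(k='gacrik', v='333') ~> nil
! 9. ledger.stash(k='gacrik', v='1873-11-15') ~> 333
! 10. arbor.dig(p='/fitira/genemond') ~> ToolError: exists


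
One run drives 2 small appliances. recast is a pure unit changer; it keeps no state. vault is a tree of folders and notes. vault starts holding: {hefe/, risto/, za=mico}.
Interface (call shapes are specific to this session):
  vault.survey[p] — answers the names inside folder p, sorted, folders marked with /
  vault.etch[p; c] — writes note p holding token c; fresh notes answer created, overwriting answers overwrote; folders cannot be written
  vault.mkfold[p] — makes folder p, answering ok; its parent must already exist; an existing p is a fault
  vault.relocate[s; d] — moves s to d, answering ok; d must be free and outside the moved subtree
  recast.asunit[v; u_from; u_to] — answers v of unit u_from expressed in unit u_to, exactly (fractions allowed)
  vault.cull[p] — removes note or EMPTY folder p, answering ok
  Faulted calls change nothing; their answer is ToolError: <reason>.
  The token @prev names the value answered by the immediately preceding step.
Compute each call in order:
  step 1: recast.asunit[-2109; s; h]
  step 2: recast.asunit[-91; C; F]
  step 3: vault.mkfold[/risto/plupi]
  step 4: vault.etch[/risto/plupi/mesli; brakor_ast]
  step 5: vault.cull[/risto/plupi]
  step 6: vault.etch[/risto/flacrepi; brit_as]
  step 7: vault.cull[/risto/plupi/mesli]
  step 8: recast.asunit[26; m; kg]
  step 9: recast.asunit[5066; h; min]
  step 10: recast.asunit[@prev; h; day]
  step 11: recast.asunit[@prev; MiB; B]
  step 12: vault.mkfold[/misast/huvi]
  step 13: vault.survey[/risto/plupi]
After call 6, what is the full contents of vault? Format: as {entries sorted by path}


Now I run asunit passing -2109, s, h, and get -703/1200.
Now I run asunit passing -91, C, F, giving -659/5.
Then mkfold passing /risto/plupi, and observe ok.
Then etch passing /risto/plupi/mesli, brakor_ast, and observe created.
Calling cull passing /risto/plupi, which returns ToolError: not empty.
Invoking etch passing /risto/flacrepi, brit_as, yielding created.
I invoke cull passing /risto/plupi/mesli, and see ok.
I use asunit passing 26, m, kg, and see ToolError: incompatible units.
I call asunit passing 5066, h, min, which returns 303960.
Next I call asunit passing @prev, h, day, → 12665.
I call asunit passing @prev, MiB, B, yielding 13280215040.
Now I run mkfold passing /misast/huvi, giving ToolError: no parent.
I call survey passing /risto/plupi, → [].

Answer: {hefe/, risto/, risto/flacrepi=brit_as, risto/plupi/, risto/plupi/mesli=brakor_ast, za=mico}


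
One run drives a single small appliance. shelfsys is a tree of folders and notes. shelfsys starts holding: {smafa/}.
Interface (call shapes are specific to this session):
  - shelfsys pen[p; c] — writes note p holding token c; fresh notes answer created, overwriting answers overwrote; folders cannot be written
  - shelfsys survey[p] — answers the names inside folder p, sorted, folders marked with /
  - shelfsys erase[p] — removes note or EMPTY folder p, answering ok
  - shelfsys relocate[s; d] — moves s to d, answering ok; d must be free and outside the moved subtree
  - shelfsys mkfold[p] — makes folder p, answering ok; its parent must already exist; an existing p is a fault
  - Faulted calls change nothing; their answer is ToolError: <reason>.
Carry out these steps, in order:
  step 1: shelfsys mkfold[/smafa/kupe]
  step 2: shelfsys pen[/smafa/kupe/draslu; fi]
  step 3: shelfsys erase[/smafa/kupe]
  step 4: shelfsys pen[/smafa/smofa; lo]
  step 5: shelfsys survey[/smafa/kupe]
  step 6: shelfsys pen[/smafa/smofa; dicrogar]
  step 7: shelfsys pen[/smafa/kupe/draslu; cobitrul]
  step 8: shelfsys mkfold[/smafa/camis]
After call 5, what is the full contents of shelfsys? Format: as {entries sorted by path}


Answer: {smafa/, smafa/kupe/, smafa/kupe/draslu=fi, smafa/smofa=lo}

Derivation:
Do: shelfsys mkfold[p=/smafa/kupe]
See: ok
Do: shelfsys pen[p=/smafa/kupe/draslu; c=fi]
See: created
Do: shelfsys erase[p=/smafa/kupe]
See: ToolError: not empty
Do: shelfsys pen[p=/smafa/smofa; c=lo]
See: created
Do: shelfsys survey[p=/smafa/kupe]
See: [draslu]
Do: shelfsys pen[p=/smafa/smofa; c=dicrogar]
See: overwrote
Do: shelfsys pen[p=/smafa/kupe/draslu; c=cobitrul]
See: overwrote
Do: shelfsys mkfold[p=/smafa/camis]
See: ok


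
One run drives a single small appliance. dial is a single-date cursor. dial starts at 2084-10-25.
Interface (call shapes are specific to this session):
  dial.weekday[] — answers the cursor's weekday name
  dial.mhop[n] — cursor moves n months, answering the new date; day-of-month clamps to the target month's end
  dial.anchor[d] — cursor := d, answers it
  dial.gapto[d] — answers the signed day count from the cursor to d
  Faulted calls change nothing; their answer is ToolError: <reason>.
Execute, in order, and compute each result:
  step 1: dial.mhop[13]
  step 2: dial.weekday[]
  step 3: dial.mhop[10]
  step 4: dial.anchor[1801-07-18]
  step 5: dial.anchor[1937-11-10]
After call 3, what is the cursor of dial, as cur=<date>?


Answer: cur=2086-09-25

Derivation:
$ dial.mhop 13
  2085-11-25
$ dial.weekday
  Sunday
$ dial.mhop 10
  2086-09-25
$ dial.anchor 1801-07-18
  1801-07-18
$ dial.anchor 1937-11-10
  1937-11-10


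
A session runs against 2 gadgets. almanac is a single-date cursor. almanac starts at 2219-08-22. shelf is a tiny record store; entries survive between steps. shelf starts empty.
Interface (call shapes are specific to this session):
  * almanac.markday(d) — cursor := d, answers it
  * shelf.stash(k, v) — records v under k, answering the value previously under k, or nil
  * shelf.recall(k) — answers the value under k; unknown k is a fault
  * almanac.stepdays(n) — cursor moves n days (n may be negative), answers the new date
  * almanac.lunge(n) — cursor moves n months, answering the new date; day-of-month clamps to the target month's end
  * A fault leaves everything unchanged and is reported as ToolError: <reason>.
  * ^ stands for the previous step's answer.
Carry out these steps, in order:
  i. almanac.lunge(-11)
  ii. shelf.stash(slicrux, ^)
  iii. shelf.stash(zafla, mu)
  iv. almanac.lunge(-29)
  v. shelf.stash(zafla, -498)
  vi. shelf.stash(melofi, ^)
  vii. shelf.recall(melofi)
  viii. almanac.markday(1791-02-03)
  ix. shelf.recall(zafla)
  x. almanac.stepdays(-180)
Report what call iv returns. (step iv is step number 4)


Answer: 2216-04-22

Derivation:
# lunge(n='-11') => 2218-09-22
# stash(k='slicrux', v='^') => nil
# stash(k='zafla', v='mu') => nil
# lunge(n='-29') => 2216-04-22
# stash(k='zafla', v='-498') => mu
# stash(k='melofi', v='^') => nil
# recall(k='melofi') => mu
# markday(d='1791-02-03') => 1791-02-03
# recall(k='zafla') => -498
# stepdays(n='-180') => 1790-08-07


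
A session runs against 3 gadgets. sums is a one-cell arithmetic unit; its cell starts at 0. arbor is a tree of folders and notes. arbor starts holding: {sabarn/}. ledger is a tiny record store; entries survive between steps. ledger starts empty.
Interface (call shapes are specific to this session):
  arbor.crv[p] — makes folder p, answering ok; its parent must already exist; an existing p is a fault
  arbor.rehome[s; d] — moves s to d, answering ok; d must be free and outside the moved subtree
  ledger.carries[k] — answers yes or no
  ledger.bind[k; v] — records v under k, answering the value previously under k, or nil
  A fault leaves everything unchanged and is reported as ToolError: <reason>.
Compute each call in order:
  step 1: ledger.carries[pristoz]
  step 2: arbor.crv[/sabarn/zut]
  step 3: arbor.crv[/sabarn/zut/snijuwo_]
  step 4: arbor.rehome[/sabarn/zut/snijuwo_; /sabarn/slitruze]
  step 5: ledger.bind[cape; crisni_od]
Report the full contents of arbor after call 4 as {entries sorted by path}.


# ledger.carries(k: pristoz) -> no
# arbor.crv(p: /sabarn/zut) -> ok
# arbor.crv(p: /sabarn/zut/snijuwo_) -> ok
# arbor.rehome(s: /sabarn/zut/snijuwo_, d: /sabarn/slitruze) -> ok
# ledger.bind(k: cape, v: crisni_od) -> nil

Answer: {sabarn/, sabarn/slitruze/, sabarn/zut/}


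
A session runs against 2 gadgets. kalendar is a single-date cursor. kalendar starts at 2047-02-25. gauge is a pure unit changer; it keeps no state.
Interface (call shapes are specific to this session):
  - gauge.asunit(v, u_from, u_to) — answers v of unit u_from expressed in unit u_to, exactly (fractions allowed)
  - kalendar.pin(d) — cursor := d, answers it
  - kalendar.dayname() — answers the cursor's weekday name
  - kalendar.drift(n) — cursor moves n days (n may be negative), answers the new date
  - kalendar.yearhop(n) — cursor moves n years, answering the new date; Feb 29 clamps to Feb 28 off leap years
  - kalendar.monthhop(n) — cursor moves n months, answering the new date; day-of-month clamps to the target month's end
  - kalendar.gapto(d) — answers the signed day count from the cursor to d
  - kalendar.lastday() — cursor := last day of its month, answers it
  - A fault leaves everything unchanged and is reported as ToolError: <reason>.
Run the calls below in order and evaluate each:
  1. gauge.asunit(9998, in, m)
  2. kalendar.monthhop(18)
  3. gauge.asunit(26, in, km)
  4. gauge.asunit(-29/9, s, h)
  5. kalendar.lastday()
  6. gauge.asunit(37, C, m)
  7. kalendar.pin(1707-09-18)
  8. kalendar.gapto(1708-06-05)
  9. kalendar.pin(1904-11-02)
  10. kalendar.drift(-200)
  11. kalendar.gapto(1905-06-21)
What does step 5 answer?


>> asunit(v→9998, u_from→in, u_to→m)
<< 634873/2500
>> monthhop(n→18)
<< 2048-08-25
>> asunit(v→26, u_from→in, u_to→km)
<< 1651/2500000
>> asunit(v→-29/9, u_from→s, u_to→h)
<< -29/32400
>> lastday()
<< 2048-08-31
>> asunit(v→37, u_from→C, u_to→m)
<< ToolError: incompatible units
>> pin(d→1707-09-18)
<< 1707-09-18
>> gapto(d→1708-06-05)
<< 261
>> pin(d→1904-11-02)
<< 1904-11-02
>> drift(n→-200)
<< 1904-04-16
>> gapto(d→1905-06-21)
<< 431

Answer: 2048-08-31


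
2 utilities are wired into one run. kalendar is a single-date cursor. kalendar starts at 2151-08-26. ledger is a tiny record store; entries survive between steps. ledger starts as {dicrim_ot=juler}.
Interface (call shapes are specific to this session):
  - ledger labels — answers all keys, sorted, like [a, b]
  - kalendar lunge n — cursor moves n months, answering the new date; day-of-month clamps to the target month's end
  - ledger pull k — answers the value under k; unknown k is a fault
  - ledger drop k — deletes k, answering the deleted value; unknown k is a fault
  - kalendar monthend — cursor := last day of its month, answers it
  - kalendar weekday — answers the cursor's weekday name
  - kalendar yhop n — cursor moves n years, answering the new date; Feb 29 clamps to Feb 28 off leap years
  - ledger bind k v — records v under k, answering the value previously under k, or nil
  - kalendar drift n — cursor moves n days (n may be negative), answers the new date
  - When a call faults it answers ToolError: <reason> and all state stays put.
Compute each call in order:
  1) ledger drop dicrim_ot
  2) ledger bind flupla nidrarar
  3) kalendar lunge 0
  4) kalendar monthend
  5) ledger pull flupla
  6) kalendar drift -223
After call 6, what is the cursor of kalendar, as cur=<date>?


[in] ledger drop k=dicrim_ot
:: juler
[in] ledger bind k=flupla v=nidrarar
:: nil
[in] kalendar lunge n=0
:: 2151-08-26
[in] kalendar monthend
:: 2151-08-31
[in] ledger pull k=flupla
:: nidrarar
[in] kalendar drift n=-223
:: 2151-01-20

Answer: cur=2151-01-20


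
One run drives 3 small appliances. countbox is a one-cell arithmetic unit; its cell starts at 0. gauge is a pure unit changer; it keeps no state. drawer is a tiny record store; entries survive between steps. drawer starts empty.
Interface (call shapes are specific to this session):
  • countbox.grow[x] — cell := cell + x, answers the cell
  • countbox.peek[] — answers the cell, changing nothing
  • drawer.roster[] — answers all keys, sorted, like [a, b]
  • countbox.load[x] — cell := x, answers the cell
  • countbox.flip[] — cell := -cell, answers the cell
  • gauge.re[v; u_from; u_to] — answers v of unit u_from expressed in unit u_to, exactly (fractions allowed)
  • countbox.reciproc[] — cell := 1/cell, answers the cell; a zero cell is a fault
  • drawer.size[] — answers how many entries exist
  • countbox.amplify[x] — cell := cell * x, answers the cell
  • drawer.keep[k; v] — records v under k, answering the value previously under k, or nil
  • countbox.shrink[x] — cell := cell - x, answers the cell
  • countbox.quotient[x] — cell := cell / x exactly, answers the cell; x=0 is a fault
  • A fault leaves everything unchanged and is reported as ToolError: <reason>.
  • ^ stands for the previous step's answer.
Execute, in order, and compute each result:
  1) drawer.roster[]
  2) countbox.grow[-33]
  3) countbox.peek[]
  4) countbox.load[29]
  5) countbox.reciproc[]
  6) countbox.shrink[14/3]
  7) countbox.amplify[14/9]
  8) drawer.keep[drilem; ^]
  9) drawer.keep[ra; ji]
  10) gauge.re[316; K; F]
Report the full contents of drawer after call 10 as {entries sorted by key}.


Answer: {drilem=-5642/783, ra=ji}

Derivation:
# roster() -> []
# grow(x=-33) -> -33
# peek() -> -33
# load(x=29) -> 29
# reciproc() -> 1/29
# shrink(x=14/3) -> -403/87
# amplify(x=14/9) -> -5642/783
# keep(k=drilem, v=^) -> nil
# keep(k=ra, v=ji) -> nil
# re(v=316, u_from=K, u_to=F) -> 10913/100


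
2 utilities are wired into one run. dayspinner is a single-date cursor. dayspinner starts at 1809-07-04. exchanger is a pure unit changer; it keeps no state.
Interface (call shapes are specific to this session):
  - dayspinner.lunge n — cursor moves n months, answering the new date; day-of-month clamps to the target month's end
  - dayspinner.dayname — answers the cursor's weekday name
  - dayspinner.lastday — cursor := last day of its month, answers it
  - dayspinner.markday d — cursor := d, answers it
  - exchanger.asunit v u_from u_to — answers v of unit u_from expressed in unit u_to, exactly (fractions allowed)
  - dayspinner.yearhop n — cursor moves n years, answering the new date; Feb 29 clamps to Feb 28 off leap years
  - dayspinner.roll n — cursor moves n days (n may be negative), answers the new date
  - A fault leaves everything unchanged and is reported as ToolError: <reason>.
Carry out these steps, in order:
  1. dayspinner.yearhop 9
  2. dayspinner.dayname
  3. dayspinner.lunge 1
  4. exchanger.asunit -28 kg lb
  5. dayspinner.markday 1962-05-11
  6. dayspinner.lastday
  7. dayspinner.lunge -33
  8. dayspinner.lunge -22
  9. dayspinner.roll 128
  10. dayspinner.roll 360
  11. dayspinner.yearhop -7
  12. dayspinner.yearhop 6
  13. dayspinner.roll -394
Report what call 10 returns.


! 1. dayspinner.yearhop(n→9) => 1818-07-04
! 2. dayspinner.dayname() => Saturday
! 3. dayspinner.lunge(n→1) => 1818-08-04
! 4. exchanger.asunit(v→-28, u_from→kg, u_to→lb) => -400000000/6479891
! 5. dayspinner.markday(d→1962-05-11) => 1962-05-11
! 6. dayspinner.lastday() => 1962-05-31
! 7. dayspinner.lunge(n→-33) => 1959-08-31
! 8. dayspinner.lunge(n→-22) => 1957-10-31
! 9. dayspinner.roll(n→128) => 1958-03-08
! 10. dayspinner.roll(n→360) => 1959-03-03
! 11. dayspinner.yearhop(n→-7) => 1952-03-03
! 12. dayspinner.yearhop(n→6) => 1958-03-03
! 13. dayspinner.roll(n→-394) => 1957-02-02

Answer: 1959-03-03


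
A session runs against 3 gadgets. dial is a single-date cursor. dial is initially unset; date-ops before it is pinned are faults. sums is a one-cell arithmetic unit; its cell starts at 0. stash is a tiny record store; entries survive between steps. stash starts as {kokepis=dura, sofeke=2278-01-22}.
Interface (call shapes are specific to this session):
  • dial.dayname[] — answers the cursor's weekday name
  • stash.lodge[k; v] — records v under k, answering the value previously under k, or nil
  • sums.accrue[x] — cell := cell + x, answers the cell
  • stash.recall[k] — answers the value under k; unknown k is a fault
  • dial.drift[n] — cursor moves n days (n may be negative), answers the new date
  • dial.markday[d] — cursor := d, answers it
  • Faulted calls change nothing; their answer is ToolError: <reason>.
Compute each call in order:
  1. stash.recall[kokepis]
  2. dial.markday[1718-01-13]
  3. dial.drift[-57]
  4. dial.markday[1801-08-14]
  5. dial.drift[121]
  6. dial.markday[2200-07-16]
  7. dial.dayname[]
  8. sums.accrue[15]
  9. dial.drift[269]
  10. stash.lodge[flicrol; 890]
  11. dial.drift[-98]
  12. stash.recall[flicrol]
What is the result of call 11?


Answer: 2201-01-03

Derivation:
# recall(k=kokepis) ~> dura
# markday(d=1718-01-13) ~> 1718-01-13
# drift(n=-57) ~> 1717-11-17
# markday(d=1801-08-14) ~> 1801-08-14
# drift(n=121) ~> 1801-12-13
# markday(d=2200-07-16) ~> 2200-07-16
# dayname() ~> Wednesday
# accrue(x=15) ~> 15
# drift(n=269) ~> 2201-04-11
# lodge(k=flicrol, v=890) ~> nil
# drift(n=-98) ~> 2201-01-03
# recall(k=flicrol) ~> 890


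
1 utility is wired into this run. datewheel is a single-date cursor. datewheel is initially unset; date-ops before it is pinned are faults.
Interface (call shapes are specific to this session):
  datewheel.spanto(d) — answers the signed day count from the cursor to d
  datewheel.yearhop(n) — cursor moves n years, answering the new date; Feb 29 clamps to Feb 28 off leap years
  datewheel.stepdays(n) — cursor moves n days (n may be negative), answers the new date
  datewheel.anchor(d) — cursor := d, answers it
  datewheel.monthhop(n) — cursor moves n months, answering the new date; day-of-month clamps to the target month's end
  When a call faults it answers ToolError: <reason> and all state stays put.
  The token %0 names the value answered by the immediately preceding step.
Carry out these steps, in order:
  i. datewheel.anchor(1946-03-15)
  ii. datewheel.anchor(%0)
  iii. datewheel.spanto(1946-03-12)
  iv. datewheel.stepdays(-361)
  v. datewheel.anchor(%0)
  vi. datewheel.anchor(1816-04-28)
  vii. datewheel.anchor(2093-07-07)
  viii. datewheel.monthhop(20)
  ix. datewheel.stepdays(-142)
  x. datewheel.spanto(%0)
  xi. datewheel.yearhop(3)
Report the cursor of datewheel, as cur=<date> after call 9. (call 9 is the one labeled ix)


// 1. datewheel.anchor(d='1946-03-15') => 1946-03-15
// 2. datewheel.anchor(d='%0') => 1946-03-15
// 3. datewheel.spanto(d='1946-03-12') => -3
// 4. datewheel.stepdays(n='-361') => 1945-03-19
// 5. datewheel.anchor(d='%0') => 1945-03-19
// 6. datewheel.anchor(d='1816-04-28') => 1816-04-28
// 7. datewheel.anchor(d='2093-07-07') => 2093-07-07
// 8. datewheel.monthhop(n='20') => 2095-03-07
// 9. datewheel.stepdays(n='-142') => 2094-10-16
// 10. datewheel.spanto(d='%0') => 0
// 11. datewheel.yearhop(n='3') => 2097-10-16

Answer: cur=2094-10-16


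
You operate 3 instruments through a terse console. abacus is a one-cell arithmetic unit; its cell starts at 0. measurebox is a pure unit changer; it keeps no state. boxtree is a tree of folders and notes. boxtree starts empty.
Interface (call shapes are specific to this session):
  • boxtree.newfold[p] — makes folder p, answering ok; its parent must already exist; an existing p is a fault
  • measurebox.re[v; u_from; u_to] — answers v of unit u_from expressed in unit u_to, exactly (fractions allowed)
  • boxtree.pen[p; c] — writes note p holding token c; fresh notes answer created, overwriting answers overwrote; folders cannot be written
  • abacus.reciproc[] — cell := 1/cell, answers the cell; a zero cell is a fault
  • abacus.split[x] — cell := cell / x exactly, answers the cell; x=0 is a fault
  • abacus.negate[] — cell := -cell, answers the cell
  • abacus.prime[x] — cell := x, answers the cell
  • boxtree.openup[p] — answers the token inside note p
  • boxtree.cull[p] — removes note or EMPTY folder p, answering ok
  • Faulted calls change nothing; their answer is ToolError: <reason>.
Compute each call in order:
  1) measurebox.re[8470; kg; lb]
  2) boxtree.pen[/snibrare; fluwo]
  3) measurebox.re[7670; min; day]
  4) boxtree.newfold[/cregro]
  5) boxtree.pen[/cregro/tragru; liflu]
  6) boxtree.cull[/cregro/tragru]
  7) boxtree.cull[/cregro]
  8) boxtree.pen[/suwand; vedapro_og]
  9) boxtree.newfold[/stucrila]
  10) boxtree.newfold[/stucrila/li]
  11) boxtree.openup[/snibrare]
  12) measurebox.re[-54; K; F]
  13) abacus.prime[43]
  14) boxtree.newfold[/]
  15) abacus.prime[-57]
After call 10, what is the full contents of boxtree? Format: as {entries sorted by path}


;; measurebox.re(v: 8470, u_from: kg, u_to: lb) == 11000000000/589081
;; boxtree.pen(p: /snibrare, c: fluwo) == created
;; measurebox.re(v: 7670, u_from: min, u_to: day) == 767/144
;; boxtree.newfold(p: /cregro) == ok
;; boxtree.pen(p: /cregro/tragru, c: liflu) == created
;; boxtree.cull(p: /cregro/tragru) == ok
;; boxtree.cull(p: /cregro) == ok
;; boxtree.pen(p: /suwand, c: vedapro_og) == created
;; boxtree.newfold(p: /stucrila) == ok
;; boxtree.newfold(p: /stucrila/li) == ok
;; boxtree.openup(p: /snibrare) == fluwo
;; measurebox.re(v: -54, u_from: K, u_to: F) == -55687/100
;; abacus.prime(x: 43) == 43
;; boxtree.newfold(p: /) == ToolError: exists
;; abacus.prime(x: -57) == -57

Answer: {snibrare=fluwo, stucrila/, stucrila/li/, suwand=vedapro_og}


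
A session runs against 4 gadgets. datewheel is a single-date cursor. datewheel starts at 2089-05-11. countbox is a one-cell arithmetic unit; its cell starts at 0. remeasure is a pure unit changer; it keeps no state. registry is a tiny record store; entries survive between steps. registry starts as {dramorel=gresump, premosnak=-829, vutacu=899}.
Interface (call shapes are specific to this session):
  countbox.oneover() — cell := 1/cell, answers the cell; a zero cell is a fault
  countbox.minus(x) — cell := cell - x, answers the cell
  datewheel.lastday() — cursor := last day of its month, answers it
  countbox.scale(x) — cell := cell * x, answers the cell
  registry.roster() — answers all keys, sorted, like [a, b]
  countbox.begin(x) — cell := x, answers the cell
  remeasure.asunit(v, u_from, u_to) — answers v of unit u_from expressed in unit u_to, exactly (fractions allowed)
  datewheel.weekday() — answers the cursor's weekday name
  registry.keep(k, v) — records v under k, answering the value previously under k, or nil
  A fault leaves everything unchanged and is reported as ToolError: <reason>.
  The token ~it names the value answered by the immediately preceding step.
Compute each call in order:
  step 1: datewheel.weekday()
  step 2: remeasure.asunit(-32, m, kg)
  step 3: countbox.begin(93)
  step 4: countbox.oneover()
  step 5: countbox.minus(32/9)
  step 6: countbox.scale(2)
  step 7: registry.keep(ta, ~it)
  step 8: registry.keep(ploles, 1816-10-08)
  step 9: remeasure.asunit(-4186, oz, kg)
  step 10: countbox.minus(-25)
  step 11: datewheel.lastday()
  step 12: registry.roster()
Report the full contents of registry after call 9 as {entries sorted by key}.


Answer: {dramorel=gresump, ploles=1816-10-08, premosnak=-829, ta=-1978/279, vutacu=899}

Derivation:
==> datewheel.weekday()
<== Wednesday
==> remeasure.asunit(v='-32', u_from='m', u_to='kg')
<== ToolError: incompatible units
==> countbox.begin(x='93')
<== 93
==> countbox.oneover()
<== 1/93
==> countbox.minus(x='32/9')
<== -989/279
==> countbox.scale(x='2')
<== -1978/279
==> registry.keep(k='ta', v='~it')
<== nil
==> registry.keep(k='ploles', v='1816-10-08')
<== nil
==> remeasure.asunit(v='-4186', u_from='oz', u_to='kg')
<== -94936883041/800000000
==> countbox.minus(x='-25')
<== 4997/279
==> datewheel.lastday()
<== 2089-05-31
==> registry.roster()
<== [dramorel, ploles, premosnak, ta, vutacu]


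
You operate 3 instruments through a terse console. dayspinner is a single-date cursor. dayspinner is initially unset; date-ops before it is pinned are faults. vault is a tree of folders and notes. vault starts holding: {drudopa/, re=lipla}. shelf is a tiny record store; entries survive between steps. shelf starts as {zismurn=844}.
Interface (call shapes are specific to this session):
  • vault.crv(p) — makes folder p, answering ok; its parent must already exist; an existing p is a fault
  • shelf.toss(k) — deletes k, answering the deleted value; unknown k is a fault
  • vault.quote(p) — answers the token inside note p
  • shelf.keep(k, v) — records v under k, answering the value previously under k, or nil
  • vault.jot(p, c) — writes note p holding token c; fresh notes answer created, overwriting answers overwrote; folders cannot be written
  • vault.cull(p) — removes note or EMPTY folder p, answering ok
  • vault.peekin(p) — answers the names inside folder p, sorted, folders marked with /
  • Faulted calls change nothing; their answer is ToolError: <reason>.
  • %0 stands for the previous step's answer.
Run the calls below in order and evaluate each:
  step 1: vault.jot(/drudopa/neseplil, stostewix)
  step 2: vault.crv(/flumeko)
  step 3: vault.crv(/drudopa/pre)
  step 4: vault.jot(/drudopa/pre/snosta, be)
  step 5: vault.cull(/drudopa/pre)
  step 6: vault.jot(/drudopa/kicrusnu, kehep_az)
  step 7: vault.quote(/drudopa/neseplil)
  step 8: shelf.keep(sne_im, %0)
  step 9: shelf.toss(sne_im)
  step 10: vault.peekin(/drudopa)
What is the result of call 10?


I try vault.jot on p=/drudopa/neseplil, c=stostewix, yielding created.
Invoking vault.crv on p=/flumeko, and observe ok.
Now I run vault.crv on p=/drudopa/pre, which returns ok.
Next I call vault.jot on p=/drudopa/pre/snosta, c=be, and see created.
Next I call vault.cull on p=/drudopa/pre, giving ToolError: not empty.
Using vault.jot on p=/drudopa/kicrusnu, c=kehep_az, and see created.
Now I run vault.quote on p=/drudopa/neseplil, — result: stostewix.
Then shelf.keep on k=sne_im, v=%0, and get nil.
I invoke shelf.toss on k=sne_im, and observe stostewix.
Invoking vault.peekin on p=/drudopa, giving [kicrusnu, neseplil, pre/].

Answer: [kicrusnu, neseplil, pre/]
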